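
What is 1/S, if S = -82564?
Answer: -1/82564 ≈ -1.2112e-5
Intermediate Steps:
1/S = 1/(-82564) = -1/82564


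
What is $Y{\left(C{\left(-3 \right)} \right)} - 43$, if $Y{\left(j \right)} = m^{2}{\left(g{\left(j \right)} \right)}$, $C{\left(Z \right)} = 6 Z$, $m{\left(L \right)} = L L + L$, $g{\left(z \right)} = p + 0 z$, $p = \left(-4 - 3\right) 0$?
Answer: $-43$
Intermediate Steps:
$p = 0$ ($p = \left(-7\right) 0 = 0$)
$g{\left(z \right)} = 0$ ($g{\left(z \right)} = 0 + 0 z = 0 + 0 = 0$)
$m{\left(L \right)} = L + L^{2}$ ($m{\left(L \right)} = L^{2} + L = L + L^{2}$)
$Y{\left(j \right)} = 0$ ($Y{\left(j \right)} = \left(0 \left(1 + 0\right)\right)^{2} = \left(0 \cdot 1\right)^{2} = 0^{2} = 0$)
$Y{\left(C{\left(-3 \right)} \right)} - 43 = 0 - 43 = -43$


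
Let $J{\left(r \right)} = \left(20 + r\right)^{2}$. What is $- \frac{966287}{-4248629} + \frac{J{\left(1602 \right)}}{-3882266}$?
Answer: $- \frac{530447635121}{1178164850951} \approx -0.45023$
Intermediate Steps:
$- \frac{966287}{-4248629} + \frac{J{\left(1602 \right)}}{-3882266} = - \frac{966287}{-4248629} + \frac{\left(20 + 1602\right)^{2}}{-3882266} = \left(-966287\right) \left(- \frac{1}{4248629}\right) + 1622^{2} \left(- \frac{1}{3882266}\right) = \frac{138041}{606947} + 2630884 \left(- \frac{1}{3882266}\right) = \frac{138041}{606947} - \frac{1315442}{1941133} = - \frac{530447635121}{1178164850951}$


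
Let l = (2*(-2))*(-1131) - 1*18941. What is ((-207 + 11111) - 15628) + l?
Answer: -19141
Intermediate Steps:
l = -14417 (l = -4*(-1131) - 18941 = 4524 - 18941 = -14417)
((-207 + 11111) - 15628) + l = ((-207 + 11111) - 15628) - 14417 = (10904 - 15628) - 14417 = -4724 - 14417 = -19141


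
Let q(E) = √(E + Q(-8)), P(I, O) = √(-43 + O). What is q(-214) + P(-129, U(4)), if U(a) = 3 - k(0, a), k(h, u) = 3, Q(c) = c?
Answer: I*(√43 + √222) ≈ 21.457*I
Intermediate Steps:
U(a) = 0 (U(a) = 3 - 1*3 = 3 - 3 = 0)
q(E) = √(-8 + E) (q(E) = √(E - 8) = √(-8 + E))
q(-214) + P(-129, U(4)) = √(-8 - 214) + √(-43 + 0) = √(-222) + √(-43) = I*√222 + I*√43 = I*√43 + I*√222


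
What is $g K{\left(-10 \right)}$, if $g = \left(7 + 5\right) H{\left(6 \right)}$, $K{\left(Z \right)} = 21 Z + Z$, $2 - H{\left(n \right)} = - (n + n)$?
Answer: $-36960$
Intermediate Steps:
$H{\left(n \right)} = 2 + 2 n$ ($H{\left(n \right)} = 2 - - (n + n) = 2 - - 2 n = 2 + 2 n$)
$K{\left(Z \right)} = 22 Z$
$g = 168$ ($g = \left(7 + 5\right) \left(2 + 2 \cdot 6\right) = 12 \left(2 + 12\right) = 12 \cdot 14 = 168$)
$g K{\left(-10 \right)} = 168 \cdot 22 \left(-10\right) = 168 \left(-220\right) = -36960$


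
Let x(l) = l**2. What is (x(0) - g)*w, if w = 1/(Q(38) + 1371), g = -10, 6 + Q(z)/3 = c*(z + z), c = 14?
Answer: 2/909 ≈ 0.0022002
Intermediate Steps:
Q(z) = -18 + 84*z (Q(z) = -18 + 3*(14*(z + z)) = -18 + 3*(14*(2*z)) = -18 + 3*(28*z) = -18 + 84*z)
w = 1/4545 (w = 1/((-18 + 84*38) + 1371) = 1/((-18 + 3192) + 1371) = 1/(3174 + 1371) = 1/4545 ≈ 0.00022002)
(x(0) - g)*w = (0**2 - 1*(-10))*(1/4545) = (0 + 10)*(1/4545) = 10*(1/4545) = 2/909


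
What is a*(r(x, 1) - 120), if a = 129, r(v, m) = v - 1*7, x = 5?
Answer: -15738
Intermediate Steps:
r(v, m) = -7 + v (r(v, m) = v - 7 = -7 + v)
a*(r(x, 1) - 120) = 129*((-7 + 5) - 120) = 129*(-2 - 120) = 129*(-122) = -15738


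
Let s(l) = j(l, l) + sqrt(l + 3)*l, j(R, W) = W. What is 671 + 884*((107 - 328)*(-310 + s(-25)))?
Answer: 65447611 + 4884100*I*sqrt(22) ≈ 6.5448e+7 + 2.2908e+7*I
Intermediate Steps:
s(l) = l + l*sqrt(3 + l) (s(l) = l + sqrt(l + 3)*l = l + sqrt(3 + l)*l = l + l*sqrt(3 + l))
671 + 884*((107 - 328)*(-310 + s(-25))) = 671 + 884*((107 - 328)*(-310 - 25*(1 + sqrt(3 - 25)))) = 671 + 884*(-221*(-310 - 25*(1 + sqrt(-22)))) = 671 + 884*(-221*(-310 - 25*(1 + I*sqrt(22)))) = 671 + 884*(-221*(-310 + (-25 - 25*I*sqrt(22)))) = 671 + 884*(-221*(-335 - 25*I*sqrt(22))) = 671 + 884*(74035 + 5525*I*sqrt(22)) = 671 + (65446940 + 4884100*I*sqrt(22)) = 65447611 + 4884100*I*sqrt(22)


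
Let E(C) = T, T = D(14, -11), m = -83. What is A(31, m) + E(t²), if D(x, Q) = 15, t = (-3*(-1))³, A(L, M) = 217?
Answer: 232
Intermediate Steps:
t = 27 (t = 3³ = 27)
T = 15
E(C) = 15
A(31, m) + E(t²) = 217 + 15 = 232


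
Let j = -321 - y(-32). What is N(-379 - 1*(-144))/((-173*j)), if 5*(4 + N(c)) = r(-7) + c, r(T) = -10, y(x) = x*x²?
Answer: 53/5613331 ≈ 9.4418e-6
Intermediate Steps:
y(x) = x³
j = 32447 (j = -321 - 1*(-32)³ = -321 - 1*(-32768) = -321 + 32768 = 32447)
N(c) = -6 + c/5 (N(c) = -4 + (-10 + c)/5 = -4 + (-2 + c/5) = -6 + c/5)
N(-379 - 1*(-144))/((-173*j)) = (-6 + (-379 - 1*(-144))/5)/((-173*32447)) = (-6 + (-379 + 144)/5)/(-5613331) = (-6 + (⅕)*(-235))*(-1/5613331) = (-6 - 47)*(-1/5613331) = -53*(-1/5613331) = 53/5613331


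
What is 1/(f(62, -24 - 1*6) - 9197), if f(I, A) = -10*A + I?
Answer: -1/8835 ≈ -0.00011319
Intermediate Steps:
f(I, A) = I - 10*A
1/(f(62, -24 - 1*6) - 9197) = 1/((62 - 10*(-24 - 1*6)) - 9197) = 1/((62 - 10*(-24 - 6)) - 9197) = 1/((62 - 10*(-30)) - 9197) = 1/((62 + 300) - 9197) = 1/(362 - 9197) = 1/(-8835) = -1/8835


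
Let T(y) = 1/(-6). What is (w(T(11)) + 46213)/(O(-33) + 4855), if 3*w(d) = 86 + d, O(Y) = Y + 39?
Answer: 832349/87498 ≈ 9.5128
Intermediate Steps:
O(Y) = 39 + Y
T(y) = -⅙
w(d) = 86/3 + d/3 (w(d) = (86 + d)/3 = 86/3 + d/3)
(w(T(11)) + 46213)/(O(-33) + 4855) = ((86/3 + (⅓)*(-⅙)) + 46213)/((39 - 33) + 4855) = ((86/3 - 1/18) + 46213)/(6 + 4855) = (515/18 + 46213)/4861 = (832349/18)*(1/4861) = 832349/87498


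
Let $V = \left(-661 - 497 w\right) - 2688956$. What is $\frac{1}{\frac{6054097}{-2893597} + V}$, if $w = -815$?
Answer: $- \frac{59053}{134910363339} \approx -4.3772 \cdot 10^{-7}$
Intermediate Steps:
$V = -2284562$ ($V = \left(-661 - -405055\right) - 2688956 = \left(-661 + 405055\right) - 2688956 = 404394 - 2688956 = -2284562$)
$\frac{1}{\frac{6054097}{-2893597} + V} = \frac{1}{\frac{6054097}{-2893597} - 2284562} = \frac{1}{6054097 \left(- \frac{1}{2893597}\right) - 2284562} = \frac{1}{- \frac{123553}{59053} - 2284562} = \frac{1}{- \frac{134910363339}{59053}} = - \frac{59053}{134910363339}$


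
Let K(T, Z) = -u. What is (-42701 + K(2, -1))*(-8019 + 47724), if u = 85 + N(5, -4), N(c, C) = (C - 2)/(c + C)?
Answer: -1698579900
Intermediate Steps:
N(c, C) = (-2 + C)/(C + c)
u = 79 (u = 85 + (-2 - 4)/(-4 + 5) = 85 - 6/1 = 85 + 1*(-6) = 85 - 6 = 79)
K(T, Z) = -79 (K(T, Z) = -1*79 = -79)
(-42701 + K(2, -1))*(-8019 + 47724) = (-42701 - 79)*(-8019 + 47724) = -42780*39705 = -1698579900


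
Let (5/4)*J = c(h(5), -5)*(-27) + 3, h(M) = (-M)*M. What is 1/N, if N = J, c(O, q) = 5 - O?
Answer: -5/3228 ≈ -0.0015489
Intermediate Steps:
h(M) = -M²
J = -3228/5 (J = 4*((5 - (-1)*5²)*(-27) + 3)/5 = 4*((5 - (-1)*25)*(-27) + 3)/5 = 4*((5 - 1*(-25))*(-27) + 3)/5 = 4*((5 + 25)*(-27) + 3)/5 = 4*(30*(-27) + 3)/5 = 4*(-810 + 3)/5 = (⅘)*(-807) = -3228/5 ≈ -645.60)
N = -3228/5 ≈ -645.60
1/N = 1/(-3228/5) = -5/3228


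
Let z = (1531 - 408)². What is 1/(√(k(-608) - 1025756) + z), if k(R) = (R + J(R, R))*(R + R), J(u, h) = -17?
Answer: 1261129/1590446620397 - 58*I*√79/1590446620397 ≈ 7.9294e-7 - 3.2413e-10*I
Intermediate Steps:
z = 1261129 (z = 1123² = 1261129)
k(R) = 2*R*(-17 + R) (k(R) = (R - 17)*(R + R) = (-17 + R)*(2*R) = 2*R*(-17 + R))
1/(√(k(-608) - 1025756) + z) = 1/(√(2*(-608)*(-17 - 608) - 1025756) + 1261129) = 1/(√(2*(-608)*(-625) - 1025756) + 1261129) = 1/(√(760000 - 1025756) + 1261129) = 1/(√(-265756) + 1261129) = 1/(58*I*√79 + 1261129) = 1/(1261129 + 58*I*√79)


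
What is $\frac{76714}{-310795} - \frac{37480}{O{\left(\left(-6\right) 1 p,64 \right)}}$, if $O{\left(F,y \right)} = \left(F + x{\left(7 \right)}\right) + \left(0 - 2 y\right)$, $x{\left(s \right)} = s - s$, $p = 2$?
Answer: $\frac{581892832}{2175565} \approx 267.47$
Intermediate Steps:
$x{\left(s \right)} = 0$
$O{\left(F,y \right)} = F - 2 y$ ($O{\left(F,y \right)} = \left(F + 0\right) + \left(0 - 2 y\right) = F - 2 y$)
$\frac{76714}{-310795} - \frac{37480}{O{\left(\left(-6\right) 1 p,64 \right)}} = \frac{76714}{-310795} - \frac{37480}{\left(-6\right) 1 \cdot 2 - 128} = 76714 \left(- \frac{1}{310795}\right) - \frac{37480}{\left(-6\right) 2 - 128} = - \frac{76714}{310795} - \frac{37480}{-12 - 128} = - \frac{76714}{310795} - \frac{37480}{-140} = - \frac{76714}{310795} - - \frac{1874}{7} = - \frac{76714}{310795} + \frac{1874}{7} = \frac{581892832}{2175565}$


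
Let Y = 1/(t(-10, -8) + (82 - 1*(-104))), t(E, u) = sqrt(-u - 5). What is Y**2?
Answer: (186 + sqrt(3))**(-2) ≈ 2.8374e-5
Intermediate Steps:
t(E, u) = sqrt(-5 - u)
Y = 1/(186 + sqrt(3)) (Y = 1/(sqrt(-5 - 1*(-8)) + (82 - 1*(-104))) = 1/(sqrt(-5 + 8) + (82 + 104)) = 1/(sqrt(3) + 186) = 1/(186 + sqrt(3)) ≈ 0.0053267)
Y**2 = (62/11531 - sqrt(3)/34593)**2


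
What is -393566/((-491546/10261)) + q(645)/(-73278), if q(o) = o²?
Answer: 16428887078621/2001083766 ≈ 8210.0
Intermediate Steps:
-393566/((-491546/10261)) + q(645)/(-73278) = -393566/((-491546/10261)) + 645²/(-73278) = -393566/((-491546*1/10261)) + 416025*(-1/73278) = -393566/(-491546/10261) - 46225/8142 = -393566*(-10261/491546) - 46225/8142 = 2019190363/245773 - 46225/8142 = 16428887078621/2001083766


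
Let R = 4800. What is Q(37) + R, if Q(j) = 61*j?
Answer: 7057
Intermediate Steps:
Q(37) + R = 61*37 + 4800 = 2257 + 4800 = 7057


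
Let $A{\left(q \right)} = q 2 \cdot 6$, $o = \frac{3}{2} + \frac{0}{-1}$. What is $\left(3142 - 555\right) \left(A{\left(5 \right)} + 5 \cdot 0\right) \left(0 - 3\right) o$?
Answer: $-698490$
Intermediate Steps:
$o = \frac{3}{2}$ ($o = 3 \cdot \frac{1}{2} + 0 \left(-1\right) = \frac{3}{2} + 0 = \frac{3}{2} \approx 1.5$)
$A{\left(q \right)} = 12 q$ ($A{\left(q \right)} = 2 q 6 = 12 q$)
$\left(3142 - 555\right) \left(A{\left(5 \right)} + 5 \cdot 0\right) \left(0 - 3\right) o = \left(3142 - 555\right) \left(12 \cdot 5 + 5 \cdot 0\right) \left(0 - 3\right) \frac{3}{2} = \left(3142 - 555\right) \left(60 + 0\right) \left(-3\right) \frac{3}{2} = 2587 \cdot 60 \left(-3\right) \frac{3}{2} = 2587 \left(\left(-180\right) \frac{3}{2}\right) = 2587 \left(-270\right) = -698490$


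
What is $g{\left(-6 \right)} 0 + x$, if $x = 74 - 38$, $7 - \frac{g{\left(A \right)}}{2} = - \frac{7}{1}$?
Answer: $36$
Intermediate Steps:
$g{\left(A \right)} = 28$ ($g{\left(A \right)} = 14 - 2 \left(- \frac{7}{1}\right) = 14 - 2 \left(\left(-7\right) 1\right) = 14 - -14 = 14 + 14 = 28$)
$x = 36$ ($x = 74 - 38 = 36$)
$g{\left(-6 \right)} 0 + x = 28 \cdot 0 + 36 = 0 + 36 = 36$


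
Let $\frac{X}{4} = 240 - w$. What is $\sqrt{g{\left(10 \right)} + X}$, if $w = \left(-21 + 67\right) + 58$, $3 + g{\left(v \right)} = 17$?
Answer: $3 \sqrt{62} \approx 23.622$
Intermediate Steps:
$g{\left(v \right)} = 14$ ($g{\left(v \right)} = -3 + 17 = 14$)
$w = 104$ ($w = 46 + 58 = 104$)
$X = 544$ ($X = 4 \left(240 - 104\right) = 4 \cdot 136 = 544$)
$\sqrt{g{\left(10 \right)} + X} = \sqrt{14 + 544} = \sqrt{558} = 3 \sqrt{62}$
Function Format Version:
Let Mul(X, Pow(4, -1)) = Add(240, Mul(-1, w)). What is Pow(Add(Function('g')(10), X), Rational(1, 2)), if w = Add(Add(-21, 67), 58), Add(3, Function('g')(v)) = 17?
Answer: Mul(3, Pow(62, Rational(1, 2))) ≈ 23.622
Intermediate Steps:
Function('g')(v) = 14 (Function('g')(v) = Add(-3, 17) = 14)
w = 104 (w = Add(46, 58) = 104)
X = 544 (X = Mul(4, Add(240, Mul(-1, 104))) = Mul(4, Add(240, -104)) = Mul(4, 136) = 544)
Pow(Add(Function('g')(10), X), Rational(1, 2)) = Pow(Add(14, 544), Rational(1, 2)) = Pow(558, Rational(1, 2)) = Mul(3, Pow(62, Rational(1, 2)))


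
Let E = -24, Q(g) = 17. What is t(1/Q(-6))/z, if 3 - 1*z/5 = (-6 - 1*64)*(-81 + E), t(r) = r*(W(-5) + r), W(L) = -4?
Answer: 67/10616415 ≈ 6.3110e-6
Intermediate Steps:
t(r) = r*(-4 + r)
z = -36735 (z = 15 - 5*(-6 - 1*64)*(-81 - 24) = 15 - 5*(-6 - 64)*(-105) = 15 - (-350)*(-105) = 15 - 5*7350 = 15 - 36750 = -36735)
t(1/Q(-6))/z = ((-4 + 1/17)/17)/(-36735) = ((-4 + 1/17)/17)*(-1/36735) = ((1/17)*(-67/17))*(-1/36735) = -67/289*(-1/36735) = 67/10616415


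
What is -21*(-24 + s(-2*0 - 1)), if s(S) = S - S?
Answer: 504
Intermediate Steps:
s(S) = 0
-21*(-24 + s(-2*0 - 1)) = -21*(-24 + 0) = -21*(-24) = 504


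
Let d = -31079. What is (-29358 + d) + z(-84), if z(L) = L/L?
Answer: -60436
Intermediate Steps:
z(L) = 1
(-29358 + d) + z(-84) = (-29358 - 31079) + 1 = -60437 + 1 = -60436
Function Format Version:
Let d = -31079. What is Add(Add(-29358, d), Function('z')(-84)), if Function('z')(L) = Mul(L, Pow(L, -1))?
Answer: -60436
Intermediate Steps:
Function('z')(L) = 1
Add(Add(-29358, d), Function('z')(-84)) = Add(Add(-29358, -31079), 1) = Add(-60437, 1) = -60436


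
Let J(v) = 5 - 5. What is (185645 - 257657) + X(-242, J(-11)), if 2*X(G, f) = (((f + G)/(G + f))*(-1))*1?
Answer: -144025/2 ≈ -72013.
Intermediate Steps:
J(v) = 0
X(G, f) = -½ (X(G, f) = ((((f + G)/(G + f))*(-1))*1)/2 = ((((G + f)/(G + f))*(-1))*1)/2 = ((1*(-1))*1)/2 = (-1*1)/2 = (½)*(-1) = -½)
(185645 - 257657) + X(-242, J(-11)) = (185645 - 257657) - ½ = -72012 - ½ = -144025/2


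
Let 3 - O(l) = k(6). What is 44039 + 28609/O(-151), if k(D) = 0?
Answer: 160726/3 ≈ 53575.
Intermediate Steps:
O(l) = 3 (O(l) = 3 - 1*0 = 3 + 0 = 3)
44039 + 28609/O(-151) = 44039 + 28609/3 = 160726/3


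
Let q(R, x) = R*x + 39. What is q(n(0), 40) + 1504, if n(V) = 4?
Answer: 1703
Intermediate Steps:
q(R, x) = 39 + R*x
q(n(0), 40) + 1504 = (39 + 4*40) + 1504 = (39 + 160) + 1504 = 199 + 1504 = 1703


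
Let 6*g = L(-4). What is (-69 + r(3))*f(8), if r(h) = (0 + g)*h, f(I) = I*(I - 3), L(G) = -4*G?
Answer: -2440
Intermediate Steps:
g = 8/3 (g = (-4*(-4))/6 = (⅙)*16 = 8/3 ≈ 2.6667)
f(I) = I*(-3 + I)
r(h) = 8*h/3 (r(h) = (0 + 8/3)*h = 8*h/3)
(-69 + r(3))*f(8) = (-69 + (8/3)*3)*(8*(-3 + 8)) = (-69 + 8)*(8*5) = -61*40 = -2440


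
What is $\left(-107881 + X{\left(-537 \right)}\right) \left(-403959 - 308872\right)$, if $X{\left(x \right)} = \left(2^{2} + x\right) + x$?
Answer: $77663650281$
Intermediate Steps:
$X{\left(x \right)} = 4 + 2 x$ ($X{\left(x \right)} = \left(4 + x\right) + x = 4 + 2 x$)
$\left(-107881 + X{\left(-537 \right)}\right) \left(-403959 - 308872\right) = \left(-107881 + \left(4 + 2 \left(-537\right)\right)\right) \left(-403959 - 308872\right) = \left(-107881 + \left(4 - 1074\right)\right) \left(-712831\right) = \left(-107881 - 1070\right) \left(-712831\right) = \left(-108951\right) \left(-712831\right) = 77663650281$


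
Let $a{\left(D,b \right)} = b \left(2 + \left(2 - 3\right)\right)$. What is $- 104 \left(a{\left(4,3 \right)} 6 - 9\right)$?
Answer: $-936$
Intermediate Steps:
$a{\left(D,b \right)} = b$ ($a{\left(D,b \right)} = b \left(2 + \left(2 - 3\right)\right) = b \left(2 - 1\right) = b 1 = b$)
$- 104 \left(a{\left(4,3 \right)} 6 - 9\right) = - 104 \left(3 \cdot 6 - 9\right) = - 104 \left(18 - 9\right) = \left(-104\right) 9 = -936$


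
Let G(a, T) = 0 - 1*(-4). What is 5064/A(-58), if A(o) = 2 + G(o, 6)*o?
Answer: -2532/115 ≈ -22.017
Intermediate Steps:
G(a, T) = 4 (G(a, T) = 0 + 4 = 4)
A(o) = 2 + 4*o
5064/A(-58) = 5064/(2 + 4*(-58)) = 5064/(2 - 232) = 5064/(-230) = 5064*(-1/230) = -2532/115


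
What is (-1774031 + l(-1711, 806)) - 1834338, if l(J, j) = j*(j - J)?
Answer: -1579667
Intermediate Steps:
(-1774031 + l(-1711, 806)) - 1834338 = (-1774031 + 806*(806 - 1*(-1711))) - 1834338 = (-1774031 + 806*(806 + 1711)) - 1834338 = (-1774031 + 806*2517) - 1834338 = (-1774031 + 2028702) - 1834338 = 254671 - 1834338 = -1579667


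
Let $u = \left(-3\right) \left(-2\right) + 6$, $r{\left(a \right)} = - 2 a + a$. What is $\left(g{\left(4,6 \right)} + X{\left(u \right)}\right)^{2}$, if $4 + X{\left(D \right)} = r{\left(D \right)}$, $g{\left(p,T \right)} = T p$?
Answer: $64$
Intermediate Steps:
$r{\left(a \right)} = - a$
$u = 12$ ($u = 6 + 6 = 12$)
$X{\left(D \right)} = -4 - D$
$\left(g{\left(4,6 \right)} + X{\left(u \right)}\right)^{2} = \left(6 \cdot 4 - 16\right)^{2} = \left(24 - 16\right)^{2} = 8^{2} = 64$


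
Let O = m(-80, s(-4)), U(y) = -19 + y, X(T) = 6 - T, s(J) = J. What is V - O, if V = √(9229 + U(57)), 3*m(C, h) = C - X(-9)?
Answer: 95/3 + √9267 ≈ 127.93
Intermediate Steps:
m(C, h) = -5 + C/3 (m(C, h) = (C - (6 - 1*(-9)))/3 = (C - (6 + 9))/3 = (C - 1*15)/3 = (C - 15)/3 = (-15 + C)/3 = -5 + C/3)
V = √9267 (V = √(9229 + (-19 + 57)) = √(9229 + 38) = √9267 ≈ 96.265)
O = -95/3 (O = -5 + (⅓)*(-80) = -5 - 80/3 = -95/3 ≈ -31.667)
V - O = √9267 - 1*(-95/3) = √9267 + 95/3 = 95/3 + √9267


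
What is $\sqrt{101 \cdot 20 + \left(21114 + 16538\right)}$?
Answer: $6 \sqrt{1102} \approx 199.18$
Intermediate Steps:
$\sqrt{101 \cdot 20 + \left(21114 + 16538\right)} = \sqrt{2020 + 37652} = \sqrt{39672} = 6 \sqrt{1102}$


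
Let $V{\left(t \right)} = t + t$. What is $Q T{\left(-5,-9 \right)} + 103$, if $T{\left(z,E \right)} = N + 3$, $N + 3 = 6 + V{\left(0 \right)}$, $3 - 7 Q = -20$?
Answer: $\frac{859}{7} \approx 122.71$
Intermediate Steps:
$V{\left(t \right)} = 2 t$
$Q = \frac{23}{7}$ ($Q = \frac{3}{7} - - \frac{20}{7} = \frac{3}{7} + \frac{20}{7} = \frac{23}{7} \approx 3.2857$)
$N = 3$ ($N = -3 + \left(6 + 2 \cdot 0\right) = -3 + \left(6 + 0\right) = -3 + 6 = 3$)
$T{\left(z,E \right)} = 6$ ($T{\left(z,E \right)} = 3 + 3 = 6$)
$Q T{\left(-5,-9 \right)} + 103 = \frac{23}{7} \cdot 6 + 103 = \frac{138}{7} + 103 = \frac{859}{7}$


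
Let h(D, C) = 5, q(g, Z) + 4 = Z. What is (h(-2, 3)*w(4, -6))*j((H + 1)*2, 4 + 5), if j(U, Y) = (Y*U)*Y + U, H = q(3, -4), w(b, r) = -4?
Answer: 22960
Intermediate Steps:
q(g, Z) = -4 + Z
H = -8 (H = -4 - 4 = -8)
j(U, Y) = U + U*Y**2 (j(U, Y) = (U*Y)*Y + U = U*Y**2 + U = U + U*Y**2)
(h(-2, 3)*w(4, -6))*j((H + 1)*2, 4 + 5) = (5*(-4))*(((-8 + 1)*2)*(1 + (4 + 5)**2)) = -20*(-7*2)*(1 + 9**2) = -(-280)*(1 + 81) = -(-280)*82 = -20*(-1148) = 22960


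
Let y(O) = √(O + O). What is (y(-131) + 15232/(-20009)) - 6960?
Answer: -8192816/1177 + I*√262 ≈ -6960.8 + 16.186*I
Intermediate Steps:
y(O) = √2*√O (y(O) = √(2*O) = √2*√O)
(y(-131) + 15232/(-20009)) - 6960 = (√2*√(-131) + 15232/(-20009)) - 6960 = (√2*(I*√131) + 15232*(-1/20009)) - 6960 = (I*√262 - 896/1177) - 6960 = (-896/1177 + I*√262) - 6960 = -8192816/1177 + I*√262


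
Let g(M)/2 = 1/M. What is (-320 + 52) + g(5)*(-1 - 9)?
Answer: -272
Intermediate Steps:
g(M) = 2/M (g(M) = 2*(1/M) = 2/M)
(-320 + 52) + g(5)*(-1 - 9) = (-320 + 52) + (2/5)*(-1 - 9) = -268 + (2*(⅕))*(-10) = -268 + (⅖)*(-10) = -268 - 4 = -272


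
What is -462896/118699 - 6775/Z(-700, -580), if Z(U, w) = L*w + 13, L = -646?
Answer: -24892582379/6353669201 ≈ -3.9178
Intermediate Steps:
Z(U, w) = 13 - 646*w (Z(U, w) = -646*w + 13 = 13 - 646*w)
-462896/118699 - 6775/Z(-700, -580) = -462896/118699 - 6775/(13 - 646*(-580)) = -462896*1/118699 - 6775/(13 + 374680) = -66128/16957 - 6775/374693 = -24892582379/6353669201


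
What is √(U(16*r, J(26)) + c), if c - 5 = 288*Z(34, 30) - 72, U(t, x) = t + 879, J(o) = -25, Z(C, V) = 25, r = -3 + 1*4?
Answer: 6*√223 ≈ 89.599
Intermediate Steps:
r = 1 (r = -3 + 4 = 1)
U(t, x) = 879 + t
c = 7133 (c = 5 + (288*25 - 72) = 5 + (7200 - 72) = 5 + 7128 = 7133)
√(U(16*r, J(26)) + c) = √((879 + 16*1) + 7133) = √((879 + 16) + 7133) = √(895 + 7133) = √8028 = 6*√223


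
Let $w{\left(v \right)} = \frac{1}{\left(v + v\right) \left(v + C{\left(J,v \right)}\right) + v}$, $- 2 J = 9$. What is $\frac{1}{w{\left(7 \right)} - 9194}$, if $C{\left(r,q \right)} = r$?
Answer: $- \frac{42}{386147} \approx -0.00010877$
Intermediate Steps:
$J = - \frac{9}{2}$ ($J = \left(- \frac{1}{2}\right) 9 = - \frac{9}{2} \approx -4.5$)
$w{\left(v \right)} = \frac{1}{v + 2 v \left(- \frac{9}{2} + v\right)}$ ($w{\left(v \right)} = \frac{1}{\left(v + v\right) \left(v - \frac{9}{2}\right) + v} = \frac{1}{2 v \left(- \frac{9}{2} + v\right) + v} = \frac{1}{v + 2 v \left(- \frac{9}{2} + v\right)}$)
$\frac{1}{w{\left(7 \right)} - 9194} = \frac{1}{\frac{1}{2 \cdot 7 \left(-4 + 7\right)} - 9194} = \frac{1}{\frac{1}{2} \cdot \frac{1}{7} \cdot \frac{1}{3} - 9194} = \frac{1}{\frac{1}{42} - 9194} = \frac{1}{- \frac{386147}{42}} = - \frac{42}{386147}$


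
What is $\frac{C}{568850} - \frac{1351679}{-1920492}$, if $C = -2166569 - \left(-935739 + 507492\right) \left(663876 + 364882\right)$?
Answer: $\frac{60435244075820171}{78033705300} \approx 7.7448 \cdot 10^{5}$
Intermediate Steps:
$C = 440560360657$ ($C = -2166569 - \left(-428247\right) 1028758 = -2166569 - -440562527226 = -2166569 + 440562527226 = 440560360657$)
$\frac{C}{568850} - \frac{1351679}{-1920492} = \frac{440560360657}{568850} - \frac{1351679}{-1920492} = 440560360657 \cdot \frac{1}{568850} - - \frac{193097}{274356} = \frac{440560360657}{568850} + \frac{193097}{274356} = \frac{60435244075820171}{78033705300}$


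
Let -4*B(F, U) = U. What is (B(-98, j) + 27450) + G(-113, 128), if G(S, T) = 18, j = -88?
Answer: 27490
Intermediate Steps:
B(F, U) = -U/4
(B(-98, j) + 27450) + G(-113, 128) = (-¼*(-88) + 27450) + 18 = (22 + 27450) + 18 = 27472 + 18 = 27490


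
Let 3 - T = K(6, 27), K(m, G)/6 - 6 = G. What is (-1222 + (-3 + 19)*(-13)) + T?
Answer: -1625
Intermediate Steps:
K(m, G) = 36 + 6*G
T = -195 (T = 3 - (36 + 6*27) = 3 - (36 + 162) = 3 - 1*198 = 3 - 198 = -195)
(-1222 + (-3 + 19)*(-13)) + T = (-1222 + (-3 + 19)*(-13)) - 195 = (-1222 + 16*(-13)) - 195 = (-1222 - 208) - 195 = -1430 - 195 = -1625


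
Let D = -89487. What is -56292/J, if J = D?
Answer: 18764/29829 ≈ 0.62905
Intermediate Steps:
J = -89487
-56292/J = -56292/(-89487) = -56292*(-1/89487) = 18764/29829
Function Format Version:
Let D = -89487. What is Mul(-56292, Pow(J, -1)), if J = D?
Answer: Rational(18764, 29829) ≈ 0.62905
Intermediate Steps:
J = -89487
Mul(-56292, Pow(J, -1)) = Mul(-56292, Pow(-89487, -1)) = Mul(-56292, Rational(-1, 89487)) = Rational(18764, 29829)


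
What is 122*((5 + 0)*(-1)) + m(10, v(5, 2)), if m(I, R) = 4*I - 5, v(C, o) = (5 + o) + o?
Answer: -575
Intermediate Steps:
v(C, o) = 5 + 2*o
m(I, R) = -5 + 4*I
122*((5 + 0)*(-1)) + m(10, v(5, 2)) = 122*((5 + 0)*(-1)) + (-5 + 4*10) = 122*(5*(-1)) + (-5 + 40) = 122*(-5) + 35 = -610 + 35 = -575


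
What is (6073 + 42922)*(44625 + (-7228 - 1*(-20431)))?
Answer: 2833282860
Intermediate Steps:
(6073 + 42922)*(44625 + (-7228 - 1*(-20431))) = 48995*(44625 + (-7228 + 20431)) = 48995*(44625 + 13203) = 48995*57828 = 2833282860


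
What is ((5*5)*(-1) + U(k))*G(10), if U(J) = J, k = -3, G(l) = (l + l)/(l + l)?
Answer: -28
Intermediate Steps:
G(l) = 1 (G(l) = (2*l)/((2*l)) = (2*l)*(1/(2*l)) = 1)
((5*5)*(-1) + U(k))*G(10) = ((5*5)*(-1) - 3)*1 = (25*(-1) - 3)*1 = (-25 - 3)*1 = -28*1 = -28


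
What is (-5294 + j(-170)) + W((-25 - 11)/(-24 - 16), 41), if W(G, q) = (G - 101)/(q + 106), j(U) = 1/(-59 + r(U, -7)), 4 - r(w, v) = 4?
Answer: -65601307/12390 ≈ -5294.7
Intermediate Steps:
r(w, v) = 0 (r(w, v) = 4 - 1*4 = 4 - 4 = 0)
j(U) = -1/59 (j(U) = 1/(-59 + 0) = 1/(-59) = -1/59)
W(G, q) = (-101 + G)/(106 + q)
(-5294 + j(-170)) + W((-25 - 11)/(-24 - 16), 41) = (-5294 - 1/59) + (-101 + (-25 - 11)/(-24 - 16))/(106 + 41) = -312347/59 + (-101 - 36/(-40))/147 = -312347/59 + (-101 - 36*(-1/40))/147 = -312347/59 + (-101 + 9/10)/147 = -312347/59 + (1/147)*(-1001/10) = -312347/59 - 143/210 = -65601307/12390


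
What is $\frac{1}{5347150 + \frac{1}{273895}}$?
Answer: $\frac{273895}{1464557649251} \approx 1.8702 \cdot 10^{-7}$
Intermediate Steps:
$\frac{1}{5347150 + \frac{1}{273895}} = \frac{1}{\frac{1464557649251}{273895}} = \frac{273895}{1464557649251}$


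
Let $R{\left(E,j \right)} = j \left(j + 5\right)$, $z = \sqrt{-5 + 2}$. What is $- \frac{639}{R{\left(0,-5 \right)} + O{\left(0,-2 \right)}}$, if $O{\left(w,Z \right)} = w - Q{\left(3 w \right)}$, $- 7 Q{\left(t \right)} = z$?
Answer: $1491 i \sqrt{3} \approx 2582.5 i$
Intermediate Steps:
$z = i \sqrt{3}$ ($z = \sqrt{-3} = i \sqrt{3} \approx 1.732 i$)
$Q{\left(t \right)} = - \frac{i \sqrt{3}}{7}$
$R{\left(E,j \right)} = j \left(5 + j\right)$
$O{\left(w,Z \right)} = w + \frac{i \sqrt{3}}{7}$ ($O{\left(w,Z \right)} = w - - \frac{i \sqrt{3}}{7} = w + \frac{i \sqrt{3}}{7}$)
$- \frac{639}{R{\left(0,-5 \right)} + O{\left(0,-2 \right)}} = - \frac{639}{- 5 \left(5 - 5\right) + \left(0 + \frac{i \sqrt{3}}{7}\right)} = - \frac{639}{\left(-5\right) 0 + \frac{i \sqrt{3}}{7}} = - \frac{639}{0 + \frac{i \sqrt{3}}{7}} = - \frac{639}{\frac{1}{7} i \sqrt{3}} = - 639 \left(- \frac{7 i \sqrt{3}}{3}\right) = 1491 i \sqrt{3}$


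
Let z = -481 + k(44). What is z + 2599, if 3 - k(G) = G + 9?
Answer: 2068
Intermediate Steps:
k(G) = -6 - G (k(G) = 3 - (G + 9) = 3 - (9 + G) = 3 + (-9 - G) = -6 - G)
z = -531 (z = -481 + (-6 - 1*44) = -481 + (-6 - 44) = -481 - 50 = -531)
z + 2599 = -531 + 2599 = 2068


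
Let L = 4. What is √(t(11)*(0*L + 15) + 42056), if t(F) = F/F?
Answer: √42071 ≈ 205.11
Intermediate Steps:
t(F) = 1
√(t(11)*(0*L + 15) + 42056) = √(1*(0*4 + 15) + 42056) = √(1*(0 + 15) + 42056) = √(1*15 + 42056) = √(15 + 42056) = √42071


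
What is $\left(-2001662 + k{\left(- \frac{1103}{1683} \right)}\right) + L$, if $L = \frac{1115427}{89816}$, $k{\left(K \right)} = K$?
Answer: $- \frac{302570106268543}{151160328} \approx -2.0017 \cdot 10^{6}$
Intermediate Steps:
$L = \frac{1115427}{89816}$ ($L = 1115427 \cdot \frac{1}{89816} = \frac{1115427}{89816} \approx 12.419$)
$\left(-2001662 + k{\left(- \frac{1103}{1683} \right)}\right) + L = \left(-2001662 - \frac{1103}{1683}\right) + \frac{1115427}{89816} = - \frac{3368798249}{1683} + \frac{1115427}{89816} = - \frac{302570106268543}{151160328}$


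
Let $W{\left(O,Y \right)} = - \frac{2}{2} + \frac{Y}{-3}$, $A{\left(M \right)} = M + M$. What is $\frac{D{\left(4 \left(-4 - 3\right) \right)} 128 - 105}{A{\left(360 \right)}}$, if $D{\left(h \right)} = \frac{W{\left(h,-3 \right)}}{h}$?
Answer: $- \frac{7}{48} \approx -0.14583$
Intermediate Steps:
$A{\left(M \right)} = 2 M$
$W{\left(O,Y \right)} = -1 - \frac{Y}{3}$ ($W{\left(O,Y \right)} = \left(-2\right) \frac{1}{2} + Y \left(- \frac{1}{3}\right) = -1 - \frac{Y}{3}$)
$D{\left(h \right)} = 0$ ($D{\left(h \right)} = \frac{-1 - -1}{h} = \frac{-1 + 1}{h} = \frac{0}{h} = 0$)
$\frac{D{\left(4 \left(-4 - 3\right) \right)} 128 - 105}{A{\left(360 \right)}} = \frac{0 \cdot 128 - 105}{2 \cdot 360} = \frac{0 - 105}{720} = \left(-105\right) \frac{1}{720} = - \frac{7}{48}$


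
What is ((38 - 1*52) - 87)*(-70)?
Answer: 7070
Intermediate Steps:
((38 - 1*52) - 87)*(-70) = ((38 - 52) - 87)*(-70) = (-14 - 87)*(-70) = -101*(-70) = 7070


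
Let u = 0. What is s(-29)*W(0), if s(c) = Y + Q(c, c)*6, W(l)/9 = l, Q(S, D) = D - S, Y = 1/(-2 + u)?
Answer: 0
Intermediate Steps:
Y = -½ (Y = 1/(-2 + 0) = 1/(-2) = -½ ≈ -0.50000)
W(l) = 9*l
s(c) = -½ (s(c) = -½ + (c - c)*6 = -½ + 0*6 = -½ + 0 = -½)
s(-29)*W(0) = -9*0/2 = -½*0 = 0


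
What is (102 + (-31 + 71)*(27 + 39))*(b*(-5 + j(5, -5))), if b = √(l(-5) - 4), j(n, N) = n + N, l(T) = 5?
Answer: -13710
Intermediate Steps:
j(n, N) = N + n
b = 1 (b = √(5 - 4) = √1 = 1)
(102 + (-31 + 71)*(27 + 39))*(b*(-5 + j(5, -5))) = (102 + (-31 + 71)*(27 + 39))*(1*(-5 + (-5 + 5))) = (102 + 40*66)*(1*(-5 + 0)) = (102 + 2640)*(1*(-5)) = 2742*(-5) = -13710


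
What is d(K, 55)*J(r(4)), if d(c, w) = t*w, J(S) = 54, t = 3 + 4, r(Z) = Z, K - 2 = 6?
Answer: 20790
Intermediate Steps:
K = 8 (K = 2 + 6 = 8)
t = 7
d(c, w) = 7*w
d(K, 55)*J(r(4)) = (7*55)*54 = 385*54 = 20790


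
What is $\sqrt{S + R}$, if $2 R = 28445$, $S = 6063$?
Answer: $\frac{\sqrt{81142}}{2} \approx 142.43$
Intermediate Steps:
$R = \frac{28445}{2}$ ($R = \frac{1}{2} \cdot 28445 = \frac{28445}{2} \approx 14223.0$)
$\sqrt{S + R} = \sqrt{6063 + \frac{28445}{2}} = \sqrt{\frac{40571}{2}} = \frac{\sqrt{81142}}{2}$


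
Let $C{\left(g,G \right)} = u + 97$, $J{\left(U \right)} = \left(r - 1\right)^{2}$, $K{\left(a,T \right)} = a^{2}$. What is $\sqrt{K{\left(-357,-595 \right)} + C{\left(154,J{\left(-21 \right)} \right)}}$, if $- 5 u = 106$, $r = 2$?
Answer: $\frac{2 \sqrt{797030}}{5} \approx 357.11$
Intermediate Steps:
$u = - \frac{106}{5}$ ($u = \left(- \frac{1}{5}\right) 106 = - \frac{106}{5} \approx -21.2$)
$J{\left(U \right)} = 1$ ($J{\left(U \right)} = \left(2 - 1\right)^{2} = 1^{2} = 1$)
$C{\left(g,G \right)} = \frac{379}{5}$ ($C{\left(g,G \right)} = - \frac{106}{5} + 97 = \frac{379}{5}$)
$\sqrt{K{\left(-357,-595 \right)} + C{\left(154,J{\left(-21 \right)} \right)}} = \sqrt{\left(-357\right)^{2} + \frac{379}{5}} = \sqrt{127449 + \frac{379}{5}} = \sqrt{\frac{637624}{5}} = \frac{2 \sqrt{797030}}{5}$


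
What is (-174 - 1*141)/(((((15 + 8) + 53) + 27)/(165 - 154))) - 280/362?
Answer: -641585/18643 ≈ -34.414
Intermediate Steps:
(-174 - 1*141)/(((((15 + 8) + 53) + 27)/(165 - 154))) - 280/362 = (-174 - 141)/((((23 + 53) + 27)/11)) - 280*1/362 = -315*11/(76 + 27) - 140/181 = -315/(103*(1/11)) - 140/181 = -315/103/11 - 140/181 = -315*11/103 - 140/181 = -3465/103 - 140/181 = -641585/18643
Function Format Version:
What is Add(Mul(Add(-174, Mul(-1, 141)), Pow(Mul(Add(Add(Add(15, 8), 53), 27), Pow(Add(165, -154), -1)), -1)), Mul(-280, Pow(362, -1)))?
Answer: Rational(-641585, 18643) ≈ -34.414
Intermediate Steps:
Add(Mul(Add(-174, Mul(-1, 141)), Pow(Mul(Add(Add(Add(15, 8), 53), 27), Pow(Add(165, -154), -1)), -1)), Mul(-280, Pow(362, -1))) = Add(Mul(Add(-174, -141), Pow(Mul(Add(Add(23, 53), 27), Pow(11, -1)), -1)), Mul(-280, Rational(1, 362))) = Add(Mul(-315, Pow(Mul(Add(76, 27), Rational(1, 11)), -1)), Rational(-140, 181)) = Add(Mul(-315, Pow(Mul(103, Rational(1, 11)), -1)), Rational(-140, 181)) = Add(Mul(-315, Pow(Rational(103, 11), -1)), Rational(-140, 181)) = Add(Mul(-315, Rational(11, 103)), Rational(-140, 181)) = Add(Rational(-3465, 103), Rational(-140, 181)) = Rational(-641585, 18643)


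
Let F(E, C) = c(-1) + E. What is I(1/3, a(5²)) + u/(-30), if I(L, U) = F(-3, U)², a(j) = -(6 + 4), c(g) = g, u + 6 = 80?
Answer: 203/15 ≈ 13.533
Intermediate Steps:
u = 74 (u = -6 + 80 = 74)
F(E, C) = -1 + E
a(j) = -10 (a(j) = -1*10 = -10)
I(L, U) = 16 (I(L, U) = (-1 - 3)² = (-4)² = 16)
I(1/3, a(5²)) + u/(-30) = 16 + 74/(-30) = 16 + 74*(-1/30) = 16 - 37/15 = 203/15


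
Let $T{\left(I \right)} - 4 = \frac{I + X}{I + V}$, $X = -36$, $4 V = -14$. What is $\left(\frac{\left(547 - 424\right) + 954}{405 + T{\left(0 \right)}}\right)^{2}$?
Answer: $\frac{56836521}{8614225} \approx 6.598$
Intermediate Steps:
$V = - \frac{7}{2}$ ($V = \frac{1}{4} \left(-14\right) = - \frac{7}{2} \approx -3.5$)
$T{\left(I \right)} = 4 + \frac{-36 + I}{- \frac{7}{2} + I}$ ($T{\left(I \right)} = 4 + \frac{I - 36}{I - \frac{7}{2}} = 4 + \frac{-36 + I}{- \frac{7}{2} + I}$)
$\left(\frac{\left(547 - 424\right) + 954}{405 + T{\left(0 \right)}}\right)^{2} = \left(\frac{\left(547 - 424\right) + 954}{405 + \frac{10 \left(-10 + 0\right)}{-7 + 2 \cdot 0}}\right)^{2} = \left(\frac{\left(547 - 424\right) + 954}{405 + 10 \frac{1}{-7 + 0} \left(-10\right)}\right)^{2} = \left(\frac{123 + 954}{405 + 10 \frac{1}{-7} \left(-10\right)}\right)^{2} = \left(\frac{1077}{405 + 10 \left(- \frac{1}{7}\right) \left(-10\right)}\right)^{2} = \left(\frac{1077}{405 + \frac{100}{7}}\right)^{2} = \left(\frac{1077}{\frac{2935}{7}}\right)^{2} = \left(1077 \cdot \frac{7}{2935}\right)^{2} = \left(\frac{7539}{2935}\right)^{2} = \frac{56836521}{8614225}$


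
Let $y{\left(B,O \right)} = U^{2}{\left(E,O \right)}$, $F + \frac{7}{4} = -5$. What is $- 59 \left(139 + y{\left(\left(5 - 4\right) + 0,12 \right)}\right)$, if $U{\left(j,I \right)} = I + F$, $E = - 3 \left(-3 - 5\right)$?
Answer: $- \frac{157235}{16} \approx -9827.2$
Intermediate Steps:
$F = - \frac{27}{4}$ ($F = - \frac{7}{4} - 5 = - \frac{27}{4} \approx -6.75$)
$E = 24$ ($E = \left(-3\right) \left(-8\right) = 24$)
$U{\left(j,I \right)} = - \frac{27}{4} + I$ ($U{\left(j,I \right)} = I - \frac{27}{4} = - \frac{27}{4} + I$)
$y{\left(B,O \right)} = \left(- \frac{27}{4} + O\right)^{2}$
$- 59 \left(139 + y{\left(\left(5 - 4\right) + 0,12 \right)}\right) = - 59 \left(139 + \frac{\left(-27 + 4 \cdot 12\right)^{2}}{16}\right) = - 59 \left(139 + \frac{\left(-27 + 48\right)^{2}}{16}\right) = - 59 \left(139 + \frac{21^{2}}{16}\right) = - 59 \left(139 + \frac{1}{16} \cdot 441\right) = - 59 \left(139 + \frac{441}{16}\right) = \left(-59\right) \frac{2665}{16} = - \frac{157235}{16}$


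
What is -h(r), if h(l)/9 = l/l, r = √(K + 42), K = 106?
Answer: -9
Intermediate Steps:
r = 2*√37 (r = √(106 + 42) = √148 = 2*√37 ≈ 12.166)
h(l) = 9 (h(l) = 9*(l/l) = 9*1 = 9)
-h(r) = -1*9 = -9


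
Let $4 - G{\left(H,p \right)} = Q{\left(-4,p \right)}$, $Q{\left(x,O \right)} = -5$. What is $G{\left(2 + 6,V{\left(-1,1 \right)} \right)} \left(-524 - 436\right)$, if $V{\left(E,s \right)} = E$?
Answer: $-8640$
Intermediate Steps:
$G{\left(H,p \right)} = 9$ ($G{\left(H,p \right)} = 4 - -5 = 4 + 5 = 9$)
$G{\left(2 + 6,V{\left(-1,1 \right)} \right)} \left(-524 - 436\right) = 9 \left(-524 - 436\right) = 9 \left(-960\right) = -8640$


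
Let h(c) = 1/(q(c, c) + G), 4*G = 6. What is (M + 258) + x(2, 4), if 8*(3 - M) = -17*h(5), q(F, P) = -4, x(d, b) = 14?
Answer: 5483/20 ≈ 274.15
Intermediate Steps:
G = 3/2 (G = (¼)*6 = 3/2 ≈ 1.5000)
h(c) = -⅖ (h(c) = 1/(-4 + 3/2) = 1/(-5/2) = -⅖)
M = 43/20 (M = 3 - (-17)*(-2)/(8*5) = 3 - ⅛*34/5 = 3 - 17/20 = 43/20 ≈ 2.1500)
(M + 258) + x(2, 4) = (43/20 + 258) + 14 = 5203/20 + 14 = 5483/20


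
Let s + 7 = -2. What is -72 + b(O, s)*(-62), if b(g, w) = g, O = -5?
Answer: 238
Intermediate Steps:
s = -9 (s = -7 - 2 = -9)
-72 + b(O, s)*(-62) = -72 - 5*(-62) = -72 + 310 = 238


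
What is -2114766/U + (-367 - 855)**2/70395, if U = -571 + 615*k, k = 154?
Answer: -637899238/509762685 ≈ -1.2514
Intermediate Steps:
U = 94139 (U = -571 + 615*154 = -571 + 94710 = 94139)
-2114766/U + (-367 - 855)**2/70395 = -2114766/94139 + (-367 - 855)**2/70395 = -2114766*1/94139 + (-1222)**2*(1/70395) = -2114766/94139 + 1493284*(1/70395) = -2114766/94139 + 114868/5415 = -637899238/509762685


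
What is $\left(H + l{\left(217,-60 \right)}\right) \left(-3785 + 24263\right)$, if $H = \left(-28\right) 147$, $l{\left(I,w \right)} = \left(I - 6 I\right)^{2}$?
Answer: $24022926102$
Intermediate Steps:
$l{\left(I,w \right)} = 25 I^{2}$ ($l{\left(I,w \right)} = \left(- 5 I\right)^{2} = 25 I^{2}$)
$H = -4116$
$\left(H + l{\left(217,-60 \right)}\right) \left(-3785 + 24263\right) = \left(-4116 + 25 \cdot 217^{2}\right) \left(-3785 + 24263\right) = \left(-4116 + 25 \cdot 47089\right) 20478 = \left(-4116 + 1177225\right) 20478 = 1173109 \cdot 20478 = 24022926102$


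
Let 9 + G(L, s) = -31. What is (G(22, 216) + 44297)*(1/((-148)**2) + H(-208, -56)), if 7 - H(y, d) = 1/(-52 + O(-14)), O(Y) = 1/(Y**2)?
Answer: 69344922350911/223223664 ≈ 3.1065e+5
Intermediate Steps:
O(Y) = Y**(-2)
G(L, s) = -40 (G(L, s) = -9 - 31 = -40)
H(y, d) = 71533/10191 (H(y, d) = 7 - 1/(-52 + (-14)**(-2)) = 7 - 1/(-52 + 1/196) = 7 - 1/(-10191/196) = 7 - 1*(-196/10191) = 7 + 196/10191 = 71533/10191)
(G(22, 216) + 44297)*(1/((-148)**2) + H(-208, -56)) = (-40 + 44297)*(1/((-148)**2) + 71533/10191) = 44257*(1/21904 + 71533/10191) = 44257*(1566869023/223223664) = 69344922350911/223223664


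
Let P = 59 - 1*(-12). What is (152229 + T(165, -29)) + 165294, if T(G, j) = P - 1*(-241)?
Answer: 317835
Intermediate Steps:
P = 71 (P = 59 + 12 = 71)
T(G, j) = 312 (T(G, j) = 71 - 1*(-241) = 71 + 241 = 312)
(152229 + T(165, -29)) + 165294 = (152229 + 312) + 165294 = 152541 + 165294 = 317835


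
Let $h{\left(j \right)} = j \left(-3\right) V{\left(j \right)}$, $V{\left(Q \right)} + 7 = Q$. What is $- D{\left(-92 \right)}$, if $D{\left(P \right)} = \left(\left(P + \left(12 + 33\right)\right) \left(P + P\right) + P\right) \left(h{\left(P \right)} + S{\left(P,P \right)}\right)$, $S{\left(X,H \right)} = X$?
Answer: $234571296$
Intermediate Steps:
$V{\left(Q \right)} = -7 + Q$
$h{\left(j \right)} = - 3 j \left(-7 + j\right)$ ($h{\left(j \right)} = j \left(-3\right) \left(-7 + j\right) = - 3 j \left(-7 + j\right)$)
$D{\left(P \right)} = \left(P + 2 P \left(45 + P\right)\right) \left(P + 3 P \left(7 - P\right)\right)$ ($D{\left(P \right)} = \left(\left(P + \left(12 + 33\right)\right) \left(P + P\right) + P\right) \left(3 P \left(7 - P\right) + P\right) = \left(\left(P + 45\right) 2 P + P\right) \left(P + 3 P \left(7 - P\right)\right) = \left(\left(45 + P\right) 2 P + P\right) \left(P + 3 P \left(7 - P\right)\right) = \left(2 P \left(45 + P\right) + P\right) \left(P + 3 P \left(7 - P\right)\right) = \left(P + 2 P \left(45 + P\right)\right) \left(P + 3 P \left(7 - P\right)\right)$)
$- D{\left(-92 \right)} = - \left(-92\right)^{2} \left(2002 - -21068 - 6 \left(-92\right)^{2}\right) = - 8464 \left(2002 + 21068 - 50784\right) = - 8464 \left(-27714\right) = \left(-1\right) \left(-234571296\right) = 234571296$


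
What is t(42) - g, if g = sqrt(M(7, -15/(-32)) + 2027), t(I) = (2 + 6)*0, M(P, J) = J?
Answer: -sqrt(129758)/8 ≈ -45.027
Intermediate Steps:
t(I) = 0 (t(I) = 8*0 = 0)
g = sqrt(129758)/8 (g = sqrt(-15/(-32) + 2027) = sqrt(-15*(-1/32) + 2027) = sqrt(15/32 + 2027) = sqrt(64879/32) = sqrt(129758)/8 ≈ 45.027)
t(42) - g = 0 - sqrt(129758)/8 = -sqrt(129758)/8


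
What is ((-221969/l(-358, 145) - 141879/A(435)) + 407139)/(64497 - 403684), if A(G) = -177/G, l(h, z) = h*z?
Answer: -2314869779131/1038824633030 ≈ -2.2284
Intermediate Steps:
((-221969/l(-358, 145) - 141879/A(435)) + 407139)/(64497 - 403684) = ((-221969/((-358*145)) - 141879/((-177/435))) + 407139)/(64497 - 403684) = ((-221969/(-51910) - 141879/((-177*1/435))) + 407139)/(-339187) = ((-221969*(-1/51910) - 141879/(-59/145)) + 407139)*(-1/339187) = ((221969/51910 - 141879*(-145/59)) + 407139)*(-1/339187) = ((221969/51910 + 20572455/59) + 407139)*(-1/339187) = (1067929235221/3062690 + 407139)*(-1/339187) = (2314869779131/3062690)*(-1/339187) = -2314869779131/1038824633030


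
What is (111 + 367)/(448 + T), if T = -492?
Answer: -239/22 ≈ -10.864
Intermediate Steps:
(111 + 367)/(448 + T) = (111 + 367)/(448 - 492) = 478/(-44) = 478*(-1/44) = -239/22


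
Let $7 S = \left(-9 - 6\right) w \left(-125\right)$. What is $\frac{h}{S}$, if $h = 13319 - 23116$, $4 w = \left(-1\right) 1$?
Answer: $\frac{274316}{1875} \approx 146.3$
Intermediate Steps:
$w = - \frac{1}{4}$ ($w = \frac{\left(-1\right) 1}{4} = \frac{1}{4} \left(-1\right) = - \frac{1}{4} \approx -0.25$)
$h = -9797$
$S = - \frac{1875}{28}$ ($S = \frac{\left(-9 - 6\right) \left(- \frac{1}{4}\right) \left(-125\right)}{7} = \frac{\left(-15\right) \left(- \frac{1}{4}\right) \left(-125\right)}{7} = \frac{\frac{15}{4} \left(-125\right)}{7} = \frac{1}{7} \left(- \frac{1875}{4}\right) = - \frac{1875}{28} \approx -66.964$)
$\frac{h}{S} = - \frac{9797}{- \frac{1875}{28}} = \left(-9797\right) \left(- \frac{28}{1875}\right) = \frac{274316}{1875}$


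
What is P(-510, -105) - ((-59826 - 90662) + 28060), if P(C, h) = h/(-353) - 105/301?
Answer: 1858333832/15179 ≈ 1.2243e+5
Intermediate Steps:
P(C, h) = -15/43 - h/353 (P(C, h) = h*(-1/353) - 105*1/301 = -h/353 - 15/43 = -15/43 - h/353)
P(-510, -105) - ((-59826 - 90662) + 28060) = (-15/43 - 1/353*(-105)) - ((-59826 - 90662) + 28060) = (-15/43 + 105/353) - (-150488 + 28060) = -780/15179 - 1*(-122428) = -780/15179 + 122428 = 1858333832/15179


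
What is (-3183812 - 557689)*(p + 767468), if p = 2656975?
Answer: -12812556908943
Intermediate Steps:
(-3183812 - 557689)*(p + 767468) = (-3183812 - 557689)*(2656975 + 767468) = -3741501*3424443 = -12812556908943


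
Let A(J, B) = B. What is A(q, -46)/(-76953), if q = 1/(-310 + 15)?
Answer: 46/76953 ≈ 0.00059777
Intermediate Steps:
q = -1/295 (q = 1/(-295) = -1/295 ≈ -0.0033898)
A(q, -46)/(-76953) = -46/(-76953) = -46*(-1/76953) = 46/76953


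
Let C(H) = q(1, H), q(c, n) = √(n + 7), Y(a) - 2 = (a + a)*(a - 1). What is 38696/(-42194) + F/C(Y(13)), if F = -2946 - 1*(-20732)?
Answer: -19348/21097 + 17786*√321/321 ≈ 991.80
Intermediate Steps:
Y(a) = 2 + 2*a*(-1 + a) (Y(a) = 2 + (a + a)*(a - 1) = 2 + (2*a)*(-1 + a) = 2 + 2*a*(-1 + a))
q(c, n) = √(7 + n)
C(H) = √(7 + H)
F = 17786 (F = -2946 + 20732 = 17786)
38696/(-42194) + F/C(Y(13)) = 38696/(-42194) + 17786/(√(7 + (2 - 2*13 + 2*13²))) = 38696*(-1/42194) + 17786/(√(7 + (2 - 26 + 2*169))) = -19348/21097 + 17786/(√(7 + (2 - 26 + 338))) = -19348/21097 + 17786/(√(7 + 314)) = -19348/21097 + 17786/(√321) = -19348/21097 + 17786*(√321/321) = -19348/21097 + 17786*√321/321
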